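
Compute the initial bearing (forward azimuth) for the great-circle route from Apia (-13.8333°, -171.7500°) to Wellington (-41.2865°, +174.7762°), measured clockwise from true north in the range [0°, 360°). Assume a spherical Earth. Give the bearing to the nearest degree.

Δλ = 174.7762 − -171.7500 = 346.5262°; wrapped into (−180°, 180°]: -13.4738°.
θ = atan2( sin Δλ · cos φ₂ , cos φ₁ · sin φ₂ − sin φ₁ · cos φ₂ · cos Δλ )
  = atan2(-0.17508, -0.46597) = -159.407° → normalised to [0°, 360°): 200.593°.

201°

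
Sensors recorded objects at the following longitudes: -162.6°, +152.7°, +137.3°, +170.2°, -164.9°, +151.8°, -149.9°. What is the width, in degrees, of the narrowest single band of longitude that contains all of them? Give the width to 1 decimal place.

Sort the longitudes: -164.9°, -162.6°, -149.9°, +137.3°, +151.8°, +152.7°, +170.2°.
Eastward gaps between consecutive values (wrapping around): 2.3°, 12.7°, 287.2°, 14.5°, 0.9°, 17.5°, 24.9°.
Largest gap = 287.2° ⇒ minimal covering band is its complement: 360° − 287.2° = 72.8°.
Band runs from +137.3° eastward to -149.9°, crossing the antimeridian.

72.8°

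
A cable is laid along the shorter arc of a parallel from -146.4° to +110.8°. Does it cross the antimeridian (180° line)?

Yes

Naïve |110.8 − -146.4| = 257.2° > 180°, so the shorter arc goes the other way round — across 180°.
Signed shortest Δλ = ((110.8 − -146.4 + 180) mod 360) − 180 = -102.8°.
Going west by 102.8° from -146.4° passes through 180° before reaching +110.8°.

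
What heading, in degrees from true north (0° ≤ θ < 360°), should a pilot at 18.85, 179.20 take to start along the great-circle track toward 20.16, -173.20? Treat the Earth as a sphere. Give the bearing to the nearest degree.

78°

Δλ = -173.20 − 179.20 = -352.40°; wrapped into (−180°, 180°]: 7.60°.
θ = atan2( sin Δλ · cos φ₂ , cos φ₁ · sin φ₂ − sin φ₁ · cos φ₂ · cos Δλ )
  = atan2(0.12415, 0.02553) = 78.382° → normalised to [0°, 360°): 78.382°.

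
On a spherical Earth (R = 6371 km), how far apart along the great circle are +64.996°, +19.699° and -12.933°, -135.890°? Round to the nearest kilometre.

13934 km

Δλ = -135.890 − 19.699 = -155.589°.
Δφ = -12.933 − 64.996 = -77.929°.
a = sin²(Δφ/2) + cos φ₁ · cos φ₂ · sin²(Δλ/2) = 0.788984.
c = 2·atan2(√a, √(1−a)) = 2.18703 rad → d = 6371·c ≈ 13933.58 km.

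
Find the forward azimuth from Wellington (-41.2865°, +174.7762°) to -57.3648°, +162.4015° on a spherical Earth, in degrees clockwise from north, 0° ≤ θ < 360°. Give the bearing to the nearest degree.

Δλ = 162.4015 − 174.7762 = -12.3747°.
θ = atan2( sin Δλ · cos φ₂ , cos φ₁ · sin φ₂ − sin φ₁ · cos φ₂ · cos Δλ )
  = atan2(-0.11557, -0.28522) = -157.942° → normalised to [0°, 360°): 202.058°.

202°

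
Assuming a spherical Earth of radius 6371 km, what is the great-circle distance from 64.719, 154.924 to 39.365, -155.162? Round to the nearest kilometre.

Δλ = -155.162 − 154.924 = -310.086°; wrapped into (−180°, 180°]: 49.914°.
Δφ = 39.365 − 64.719 = -25.354°.
a = sin²(Δφ/2) + cos φ₁ · cos φ₂ · sin²(Δλ/2) = 0.106941.
c = 2·atan2(√a, √(1−a)) = 0.66629 rad → d = 6371·c ≈ 4244.95 km.

4245 km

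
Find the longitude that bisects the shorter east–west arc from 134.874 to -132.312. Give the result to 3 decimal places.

-178.719°

Signed shortest Δλ from +134.874° to -132.312° is +92.814°.
Midpoint longitude = +134.874° + (+92.814°)/2 = +134.874° + 46.407° = +181.281°.
Normalise into (−180°, 180°]: -178.719°.
(The naïve average (+134.874 + -132.312)/2 = 1.281° is on the wrong side of the globe.)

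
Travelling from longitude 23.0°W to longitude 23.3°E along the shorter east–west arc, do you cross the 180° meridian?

Signed shortest Δλ = ((23.3 − -23.0 + 180) mod 360) − 180 = 46.3°.
Going east by 46.3° from -23.0° reaches +23.3° without touching 180°.

No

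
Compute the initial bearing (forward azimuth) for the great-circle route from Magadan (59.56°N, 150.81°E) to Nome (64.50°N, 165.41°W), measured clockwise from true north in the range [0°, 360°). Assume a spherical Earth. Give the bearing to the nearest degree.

58°

Δλ = -165.41 − 150.81 = -316.22°; wrapped into (−180°, 180°]: 43.78°.
θ = atan2( sin Δλ · cos φ₂ , cos φ₁ · sin φ₂ − sin φ₁ · cos φ₂ · cos Δλ )
  = atan2(0.29787, 0.18930) = 57.564° → normalised to [0°, 360°): 57.564°.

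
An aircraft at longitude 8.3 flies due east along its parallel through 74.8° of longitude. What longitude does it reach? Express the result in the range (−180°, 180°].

+83.1°

Start at +8.3°; shift +74.8° → +83.1°.
+83.1° already lies in (−180°, 180°].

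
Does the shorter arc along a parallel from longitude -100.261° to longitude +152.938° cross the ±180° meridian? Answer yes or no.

Naïve |152.938 − -100.261| = 253.199° > 180°, so the shorter arc goes the other way round — across 180°.
Signed shortest Δλ = ((152.938 − -100.261 + 180) mod 360) − 180 = -106.801°.
Going west by 106.801° from -100.261° passes through 180° before reaching +152.938°.

Yes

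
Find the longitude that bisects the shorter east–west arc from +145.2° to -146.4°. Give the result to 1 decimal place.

+179.4°

Signed shortest Δλ from +145.2° to -146.4° is +68.4°.
Midpoint longitude = +145.2° + (+68.4°)/2 = +145.2° + 34.2° = +179.4°.
(The naïve average (+145.2 + -146.4)/2 = -0.6° is on the wrong side of the globe.)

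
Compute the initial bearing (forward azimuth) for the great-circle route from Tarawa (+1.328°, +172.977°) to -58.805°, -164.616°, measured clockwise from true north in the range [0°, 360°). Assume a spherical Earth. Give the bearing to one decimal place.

167.2°

Δλ = -164.616 − 172.977 = -337.593°; wrapped into (−180°, 180°]: 22.407°.
θ = atan2( sin Δλ · cos φ₂ , cos φ₁ · sin φ₂ − sin φ₁ · cos φ₂ · cos Δλ )
  = atan2(0.19743, -0.86628) = 167.161° → normalised to [0°, 360°): 167.161°.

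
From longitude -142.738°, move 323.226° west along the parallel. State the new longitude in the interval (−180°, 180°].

-105.964°

Start at -142.738°; shift −323.226° → -465.964°.
-465.964° lies outside (−180°, 180°]; add 360° → -105.964°.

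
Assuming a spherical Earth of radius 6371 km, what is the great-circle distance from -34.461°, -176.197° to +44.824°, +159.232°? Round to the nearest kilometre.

9158 km

Δλ = 159.232 − -176.197 = 335.429°; wrapped into (−180°, 180°]: -24.571°.
Δφ = 44.824 − -34.461 = 79.285°.
a = sin²(Δφ/2) + cos φ₁ · cos φ₂ · sin²(Δλ/2) = 0.433516.
c = 2·atan2(√a, √(1−a)) = 1.43743 rad → d = 6371·c ≈ 9157.89 km.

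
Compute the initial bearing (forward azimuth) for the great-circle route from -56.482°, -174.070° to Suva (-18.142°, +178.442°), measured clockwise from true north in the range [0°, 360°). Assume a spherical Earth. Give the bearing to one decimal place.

Δλ = 178.442 − -174.070 = 352.512°; wrapped into (−180°, 180°]: -7.488°.
θ = atan2( sin Δλ · cos φ₂ , cos φ₁ · sin φ₂ − sin φ₁ · cos φ₂ · cos Δλ )
  = atan2(-0.12384, 0.61357) = -11.411° → normalised to [0°, 360°): 348.589°.

348.6°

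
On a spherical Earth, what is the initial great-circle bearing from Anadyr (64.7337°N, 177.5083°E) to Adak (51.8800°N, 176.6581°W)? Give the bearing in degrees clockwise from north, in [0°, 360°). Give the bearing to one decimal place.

Δλ = -176.6581 − 177.5083 = -354.1664°; wrapped into (−180°, 180°]: 5.8336°.
θ = atan2( sin Δλ · cos φ₂ , cos φ₁ · sin φ₂ − sin φ₁ · cos φ₂ · cos Δλ )
  = atan2(0.06274, -0.21957) = 164.053° → normalised to [0°, 360°): 164.053°.

164.1°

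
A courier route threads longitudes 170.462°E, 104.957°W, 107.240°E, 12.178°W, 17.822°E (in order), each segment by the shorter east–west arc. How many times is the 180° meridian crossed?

Leg 1: +170.462° → -104.957°, shortest Δλ = 84.581° (east) — crosses 180°.
Leg 2: -104.957° → +107.240°, shortest Δλ = -147.803° (west) — crosses 180°.
Leg 3: +107.240° → -12.178°, shortest Δλ = -119.418° (west) — does not cross 180°.
Leg 4: -12.178° → +17.822°, shortest Δλ = 30.0° (east) — does not cross 180°.
Total crossings: 2.

2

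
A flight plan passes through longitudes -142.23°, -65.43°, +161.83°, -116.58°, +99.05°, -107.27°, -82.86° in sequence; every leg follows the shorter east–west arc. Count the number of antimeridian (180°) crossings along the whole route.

4

Leg 1: -142.23° → -65.43°, shortest Δλ = 76.8° (east) — does not cross 180°.
Leg 2: -65.43° → +161.83°, shortest Δλ = -132.74° (west) — crosses 180°.
Leg 3: +161.83° → -116.58°, shortest Δλ = 81.59° (east) — crosses 180°.
Leg 4: -116.58° → +99.05°, shortest Δλ = -144.37° (west) — crosses 180°.
Leg 5: +99.05° → -107.27°, shortest Δλ = 153.68° (east) — crosses 180°.
Leg 6: -107.27° → -82.86°, shortest Δλ = 24.41° (east) — does not cross 180°.
Total crossings: 4.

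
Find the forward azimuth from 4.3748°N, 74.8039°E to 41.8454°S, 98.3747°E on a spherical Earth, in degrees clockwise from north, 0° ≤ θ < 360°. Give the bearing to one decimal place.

157.4°

Δλ = 98.3747 − 74.8039 = 23.5708°.
θ = atan2( sin Δλ · cos φ₂ , cos φ₁ · sin φ₂ − sin φ₁ · cos φ₂ · cos Δλ )
  = atan2(0.29789, -0.71726) = 157.446° → normalised to [0°, 360°): 157.446°.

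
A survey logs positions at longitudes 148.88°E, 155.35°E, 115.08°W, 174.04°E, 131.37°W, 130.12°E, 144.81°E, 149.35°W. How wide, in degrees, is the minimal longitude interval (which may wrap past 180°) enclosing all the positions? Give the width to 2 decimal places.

Sort the longitudes: -149.35°, -131.37°, -115.08°, +130.12°, +144.81°, +148.88°, +155.35°, +174.04°.
Eastward gaps between consecutive values (wrapping around): 17.98°, 16.29°, 245.20°, 14.69°, 4.07°, 6.47°, 18.69°, 36.61°.
Largest gap = 245.20° ⇒ minimal covering band is its complement: 360° − 245.20° = 114.80°.
Band runs from +130.12° eastward to -115.08°, crossing the antimeridian.

114.80°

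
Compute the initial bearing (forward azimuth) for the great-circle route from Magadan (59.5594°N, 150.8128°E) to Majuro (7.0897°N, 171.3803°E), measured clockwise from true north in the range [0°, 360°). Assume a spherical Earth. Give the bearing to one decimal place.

Δλ = 171.3803 − 150.8128 = 20.5675°.
θ = atan2( sin Δλ · cos φ₂ , cos φ₁ · sin φ₂ − sin φ₁ · cos φ₂ · cos Δλ )
  = atan2(0.34862, -0.73850) = 154.729° → normalised to [0°, 360°): 154.729°.

154.7°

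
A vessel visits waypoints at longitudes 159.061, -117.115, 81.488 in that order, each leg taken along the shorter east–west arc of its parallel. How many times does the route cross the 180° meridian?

2

Leg 1: +159.061° → -117.115°, shortest Δλ = 83.824° (east) — crosses 180°.
Leg 2: -117.115° → +81.488°, shortest Δλ = -161.397° (west) — crosses 180°.
Total crossings: 2.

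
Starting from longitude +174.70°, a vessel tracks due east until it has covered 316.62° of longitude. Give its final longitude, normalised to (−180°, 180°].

Start at +174.70°; shift +316.62° → +491.32°.
+491.32° lies outside (−180°, 180°]; subtract 360° → +131.32°.

+131.32°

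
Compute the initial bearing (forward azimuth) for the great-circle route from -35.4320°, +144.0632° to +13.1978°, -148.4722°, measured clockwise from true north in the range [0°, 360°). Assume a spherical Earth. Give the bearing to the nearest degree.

66°

Δλ = -148.4722 − 144.0632 = -292.5354°; wrapped into (−180°, 180°]: 67.4646°.
θ = atan2( sin Δλ · cos φ₂ , cos φ₁ · sin φ₂ − sin φ₁ · cos φ₂ · cos Δλ )
  = atan2(0.89925, 0.40235) = 65.895° → normalised to [0°, 360°): 65.895°.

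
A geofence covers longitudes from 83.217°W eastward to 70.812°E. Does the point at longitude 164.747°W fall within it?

No

Band width going east from -83.217° to +70.812°: ((70.812 − -83.217) mod 360) = 154.029°.
Offset of -164.747° east of the west edge: ((-164.747 − -83.217) mod 360) = 278.470°.
278.470° > 154.029° ⇒ outside.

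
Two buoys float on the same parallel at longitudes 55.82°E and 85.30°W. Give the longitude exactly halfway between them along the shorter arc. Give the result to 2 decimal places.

14.74°W

Signed shortest Δλ from +55.82° to -85.30° is -141.12°.
Midpoint longitude = +55.82° + (-141.12°)/2 = +55.82° − 70.56° = -14.74°.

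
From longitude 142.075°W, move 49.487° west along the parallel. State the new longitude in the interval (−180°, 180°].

168.438°E

Start at -142.075°; shift −49.487° → -191.562°.
-191.562° lies outside (−180°, 180°]; add 360° → +168.438°.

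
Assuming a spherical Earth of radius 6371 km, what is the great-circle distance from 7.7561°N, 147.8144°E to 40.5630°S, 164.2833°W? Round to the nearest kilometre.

7268 km

Δλ = -164.2833 − 147.8144 = -312.0977°; wrapped into (−180°, 180°]: 47.9023°.
Δφ = -40.5630 − 7.7561 = -48.3191°.
a = sin²(Δφ/2) + cos φ₁ · cos φ₂ · sin²(Δλ/2) = 0.291562.
c = 2·atan2(√a, √(1−a)) = 1.14079 rad → d = 6371·c ≈ 7267.98 km.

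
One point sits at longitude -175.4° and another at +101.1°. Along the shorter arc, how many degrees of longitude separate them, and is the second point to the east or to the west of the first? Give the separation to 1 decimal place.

83.5° west

Raw difference: 101.1 − -175.4 = 276.5°.
Normalise into (−180°, 180°]: 276.5° − 360° = -83.5°.
Negative ⇒ the second point lies to the west; separation 83.5°.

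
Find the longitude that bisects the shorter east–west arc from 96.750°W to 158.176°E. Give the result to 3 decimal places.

149.287°W

Signed shortest Δλ from -96.750° to +158.176° is -105.074°.
Midpoint longitude = -96.750° + (-105.074°)/2 = -96.750° − 52.537° = -149.287°.
(The naïve average (-96.750 + +158.176)/2 = 30.713° is on the wrong side of the globe.)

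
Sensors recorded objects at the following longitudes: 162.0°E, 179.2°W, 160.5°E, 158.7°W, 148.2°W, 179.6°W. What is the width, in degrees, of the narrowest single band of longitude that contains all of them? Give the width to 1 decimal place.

Sort the longitudes: -179.6°, -179.2°, -158.7°, -148.2°, +160.5°, +162.0°.
Eastward gaps between consecutive values (wrapping around): 0.4°, 20.5°, 10.5°, 308.7°, 1.5°, 18.4°.
Largest gap = 308.7° ⇒ minimal covering band is its complement: 360° − 308.7° = 51.3°.
Band runs from +160.5° eastward to -148.2°, crossing the antimeridian.

51.3°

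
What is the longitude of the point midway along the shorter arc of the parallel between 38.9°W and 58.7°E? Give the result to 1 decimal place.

9.9°E

Signed shortest Δλ from -38.9° to +58.7° is +97.6°.
Midpoint longitude = -38.9° + (+97.6°)/2 = -38.9° + 48.8° = +9.9°.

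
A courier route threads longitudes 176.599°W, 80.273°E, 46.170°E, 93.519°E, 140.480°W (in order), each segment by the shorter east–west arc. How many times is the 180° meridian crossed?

Leg 1: -176.599° → +80.273°, shortest Δλ = -103.128° (west) — crosses 180°.
Leg 2: +80.273° → +46.170°, shortest Δλ = -34.103° (west) — does not cross 180°.
Leg 3: +46.170° → +93.519°, shortest Δλ = 47.349° (east) — does not cross 180°.
Leg 4: +93.519° → -140.480°, shortest Δλ = 126.001° (east) — crosses 180°.
Total crossings: 2.

2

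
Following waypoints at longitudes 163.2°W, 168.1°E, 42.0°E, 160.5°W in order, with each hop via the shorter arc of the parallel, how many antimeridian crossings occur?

Leg 1: -163.2° → +168.1°, shortest Δλ = -28.7° (west) — crosses 180°.
Leg 2: +168.1° → +42.0°, shortest Δλ = -126.1° (west) — does not cross 180°.
Leg 3: +42.0° → -160.5°, shortest Δλ = 157.5° (east) — crosses 180°.
Total crossings: 2.

2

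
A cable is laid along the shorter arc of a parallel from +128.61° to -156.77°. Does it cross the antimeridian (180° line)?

Yes

Naïve |-156.77 − 128.61| = 285.38° > 180°, so the shorter arc goes the other way round — across 180°.
Signed shortest Δλ = ((-156.77 − 128.61 + 180) mod 360) − 180 = 74.62°.
Going east by 74.62° from +128.61° passes through 180° before reaching -156.77°.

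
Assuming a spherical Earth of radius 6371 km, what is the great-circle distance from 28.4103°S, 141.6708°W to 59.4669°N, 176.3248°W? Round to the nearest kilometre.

10277 km

Δλ = -176.3248 − -141.6708 = -34.6540°.
Δφ = 59.4669 − -28.4103 = 87.8772°.
a = sin²(Δφ/2) + cos φ₁ · cos φ₂ · sin²(Δλ/2) = 0.521115.
c = 2·atan2(√a, √(1−a)) = 1.61304 rad → d = 6371·c ≈ 10276.67 km.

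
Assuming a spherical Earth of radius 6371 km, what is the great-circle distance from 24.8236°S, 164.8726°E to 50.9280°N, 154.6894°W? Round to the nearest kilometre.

9309 km

Δλ = -154.6894 − 164.8726 = -319.5620°; wrapped into (−180°, 180°]: 40.4380°.
Δφ = 50.9280 − -24.8236 = 75.7516°.
a = sin²(Δφ/2) + cos φ₁ · cos φ₂ · sin²(Δλ/2) = 0.445267.
c = 2·atan2(√a, √(1−a)) = 1.46111 rad → d = 6371·c ≈ 9308.74 km.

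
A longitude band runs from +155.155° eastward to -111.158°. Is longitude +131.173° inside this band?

Band width going east from +155.155° to -111.158°: ((-111.158 − 155.155) mod 360) = 93.687°.
Offset of +131.173° east of the west edge: ((131.173 − 155.155) mod 360) = 336.018°.
336.018° > 93.687° ⇒ outside.

No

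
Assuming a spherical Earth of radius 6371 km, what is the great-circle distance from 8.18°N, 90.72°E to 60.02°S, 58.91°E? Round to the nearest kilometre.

8086 km

Δλ = 58.91 − 90.72 = -31.81°.
Δφ = -60.02 − 8.18 = -68.20°.
a = sin²(Δφ/2) + cos φ₁ · cos φ₂ · sin²(Δλ/2) = 0.351461.
c = 2·atan2(√a, √(1−a)) = 1.26917 rad → d = 6371·c ≈ 8085.86 km.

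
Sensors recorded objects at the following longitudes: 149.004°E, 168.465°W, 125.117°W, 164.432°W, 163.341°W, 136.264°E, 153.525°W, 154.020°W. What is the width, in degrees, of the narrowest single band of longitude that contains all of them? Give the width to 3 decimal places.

Sort the longitudes: -168.465°, -164.432°, -163.341°, -154.020°, -153.525°, -125.117°, +136.264°, +149.004°.
Eastward gaps between consecutive values (wrapping around): 4.033°, 1.091°, 9.321°, 0.495°, 28.408°, 261.381°, 12.740°, 42.531°.
Largest gap = 261.381° ⇒ minimal covering band is its complement: 360° − 261.381° = 98.619°.
Band runs from +136.264° eastward to -125.117°, crossing the antimeridian.

98.619°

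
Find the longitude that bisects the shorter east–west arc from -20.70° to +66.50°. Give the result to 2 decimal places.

Signed shortest Δλ from -20.70° to +66.50° is +87.20°.
Midpoint longitude = -20.70° + (+87.20°)/2 = -20.70° + 43.60° = +22.90°.

+22.90°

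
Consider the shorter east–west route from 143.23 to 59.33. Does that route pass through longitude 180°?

No

Signed shortest Δλ = ((59.33 − 143.23 + 180) mod 360) − 180 = -83.9°.
Going west by 83.9° from +143.23° reaches +59.33° without touching 180°.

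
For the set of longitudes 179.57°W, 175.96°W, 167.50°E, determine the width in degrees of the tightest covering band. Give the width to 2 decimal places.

Sort the longitudes: -179.57°, -175.96°, +167.50°.
Eastward gaps between consecutive values (wrapping around): 3.61°, 343.46°, 12.93°.
Largest gap = 343.46° ⇒ minimal covering band is its complement: 360° − 343.46° = 16.54°.
Band runs from +167.50° eastward to -175.96°, crossing the antimeridian.

16.54°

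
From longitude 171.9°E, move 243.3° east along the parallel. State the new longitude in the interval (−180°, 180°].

Start at +171.9°; shift +243.3° → +415.2°.
+415.2° lies outside (−180°, 180°]; subtract 360° → +55.2°.

55.2°E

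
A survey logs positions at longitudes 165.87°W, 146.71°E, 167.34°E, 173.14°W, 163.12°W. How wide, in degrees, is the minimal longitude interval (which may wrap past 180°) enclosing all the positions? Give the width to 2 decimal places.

Sort the longitudes: -173.14°, -165.87°, -163.12°, +146.71°, +167.34°.
Eastward gaps between consecutive values (wrapping around): 7.27°, 2.75°, 309.83°, 20.63°, 19.52°.
Largest gap = 309.83° ⇒ minimal covering band is its complement: 360° − 309.83° = 50.17°.
Band runs from +146.71° eastward to -163.12°, crossing the antimeridian.

50.17°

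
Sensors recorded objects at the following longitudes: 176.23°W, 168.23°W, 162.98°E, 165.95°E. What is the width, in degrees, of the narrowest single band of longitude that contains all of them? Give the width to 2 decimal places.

Sort the longitudes: -176.23°, -168.23°, +162.98°, +165.95°.
Eastward gaps between consecutive values (wrapping around): 8.00°, 331.21°, 2.97°, 17.82°.
Largest gap = 331.21° ⇒ minimal covering band is its complement: 360° − 331.21° = 28.79°.
Band runs from +162.98° eastward to -168.23°, crossing the antimeridian.

28.79°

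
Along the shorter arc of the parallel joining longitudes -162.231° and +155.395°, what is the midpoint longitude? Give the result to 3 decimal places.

Signed shortest Δλ from -162.231° to +155.395° is -42.374°.
Midpoint longitude = -162.231° + (-42.374°)/2 = -162.231° − 21.187° = -183.418°.
Normalise into (−180°, 180°]: +176.582°.
(The naïve average (-162.231 + +155.395)/2 = -3.418° is on the wrong side of the globe.)

+176.582°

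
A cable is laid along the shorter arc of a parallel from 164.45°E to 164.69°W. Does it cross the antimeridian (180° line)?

Naïve |-164.69 − 164.45| = 329.14° > 180°, so the shorter arc goes the other way round — across 180°.
Signed shortest Δλ = ((-164.69 − 164.45 + 180) mod 360) − 180 = 30.86°.
Going east by 30.86° from +164.45° passes through 180° before reaching -164.69°.

Yes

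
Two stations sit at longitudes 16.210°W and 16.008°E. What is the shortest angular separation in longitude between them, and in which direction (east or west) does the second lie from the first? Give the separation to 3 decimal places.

Raw difference: 16.008 − -16.210 = 32.218°.
Normalise into (−180°, 180°]: 32.218° stays 32.218°.
Positive ⇒ the second point lies to the east; separation 32.218°.

32.218° east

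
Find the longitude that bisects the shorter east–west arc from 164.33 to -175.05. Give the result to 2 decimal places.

+174.64°

Signed shortest Δλ from +164.33° to -175.05° is +20.62°.
Midpoint longitude = +164.33° + (+20.62°)/2 = +164.33° + 10.31° = +174.64°.
(The naïve average (+164.33 + -175.05)/2 = -5.36° is on the wrong side of the globe.)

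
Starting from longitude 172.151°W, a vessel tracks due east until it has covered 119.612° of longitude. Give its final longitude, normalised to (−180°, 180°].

Start at -172.151°; shift +119.612° → -52.539°.
-52.539° already lies in (−180°, 180°].

52.539°W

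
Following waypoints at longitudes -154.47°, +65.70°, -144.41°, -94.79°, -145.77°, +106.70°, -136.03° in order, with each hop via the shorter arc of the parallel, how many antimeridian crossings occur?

Leg 1: -154.47° → +65.70°, shortest Δλ = -139.83° (west) — crosses 180°.
Leg 2: +65.70° → -144.41°, shortest Δλ = 149.89° (east) — crosses 180°.
Leg 3: -144.41° → -94.79°, shortest Δλ = 49.62° (east) — does not cross 180°.
Leg 4: -94.79° → -145.77°, shortest Δλ = -50.98° (west) — does not cross 180°.
Leg 5: -145.77° → +106.70°, shortest Δλ = -107.53° (west) — crosses 180°.
Leg 6: +106.70° → -136.03°, shortest Δλ = 117.27° (east) — crosses 180°.
Total crossings: 4.

4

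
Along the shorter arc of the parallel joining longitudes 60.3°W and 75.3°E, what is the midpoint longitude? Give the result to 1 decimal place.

7.5°E

Signed shortest Δλ from -60.3° to +75.3° is +135.6°.
Midpoint longitude = -60.3° + (+135.6°)/2 = -60.3° + 67.8° = +7.5°.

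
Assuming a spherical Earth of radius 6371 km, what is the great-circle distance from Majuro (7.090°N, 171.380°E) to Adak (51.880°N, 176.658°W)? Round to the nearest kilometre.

Δλ = -176.658 − 171.380 = -348.038°; wrapped into (−180°, 180°]: 11.962°.
Δφ = 51.880 − 7.090 = 44.790°.
a = sin²(Δφ/2) + cos φ₁ · cos φ₂ · sin²(Δλ/2) = 0.151804.
c = 2·atan2(√a, √(1−a)) = 0.80044 rad → d = 6371·c ≈ 5099.60 km.

5100 km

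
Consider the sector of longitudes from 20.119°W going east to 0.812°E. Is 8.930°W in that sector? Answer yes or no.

Band width going east from -20.119° to +0.812°: ((0.812 − -20.119) mod 360) = 20.931°.
Offset of -8.930° east of the west edge: ((-8.930 − -20.119) mod 360) = 11.189°.
11.189° ≤ 20.931° ⇒ inside.

Yes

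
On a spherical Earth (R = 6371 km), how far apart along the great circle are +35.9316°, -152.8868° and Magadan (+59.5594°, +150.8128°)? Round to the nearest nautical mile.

Δλ = 150.8128 − -152.8868 = 303.6996°; wrapped into (−180°, 180°]: -56.3004°.
Δφ = 59.5594 − 35.9316 = 23.6278°.
a = sin²(Δφ/2) + cos φ₁ · cos φ₂ · sin²(Δλ/2) = 0.133227.
c = 2·atan2(√a, √(1−a)) = 0.74727 rad → d = 6371·c ≈ 4760.87 km ≈ 2570.66 nmi.

2571 nmi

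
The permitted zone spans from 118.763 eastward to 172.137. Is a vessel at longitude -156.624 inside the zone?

No

Band width going east from +118.763° to +172.137°: ((172.137 − 118.763) mod 360) = 53.374°.
Offset of -156.624° east of the west edge: ((-156.624 − 118.763) mod 360) = 84.613°.
84.613° > 53.374° ⇒ outside.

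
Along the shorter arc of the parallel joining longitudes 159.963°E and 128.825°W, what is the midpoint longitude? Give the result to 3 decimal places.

Signed shortest Δλ from +159.963° to -128.825° is +71.212°.
Midpoint longitude = +159.963° + (+71.212°)/2 = +159.963° + 35.606° = +195.569°.
Normalise into (−180°, 180°]: -164.431°.
(The naïve average (+159.963 + -128.825)/2 = 15.569° is on the wrong side of the globe.)

164.431°W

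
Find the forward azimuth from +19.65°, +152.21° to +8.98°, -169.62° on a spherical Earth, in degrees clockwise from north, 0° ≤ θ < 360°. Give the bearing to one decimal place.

100.6°

Δλ = -169.62 − 152.21 = -321.83°; wrapped into (−180°, 180°]: 38.17°.
θ = atan2( sin Δλ · cos φ₂ , cos φ₁ · sin φ₂ − sin φ₁ · cos φ₂ · cos Δλ )
  = atan2(0.61042, -0.11413) = 100.590° → normalised to [0°, 360°): 100.590°.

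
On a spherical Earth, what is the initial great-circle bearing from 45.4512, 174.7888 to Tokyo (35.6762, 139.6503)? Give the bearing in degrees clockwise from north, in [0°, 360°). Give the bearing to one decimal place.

262.2°

Δλ = 139.6503 − 174.7888 = -35.1385°.
θ = atan2( sin Δλ · cos φ₂ , cos φ₁ · sin φ₂ − sin φ₁ · cos φ₂ · cos Δλ )
  = atan2(-0.46754, -0.06428) = -97.828° → normalised to [0°, 360°): 262.172°.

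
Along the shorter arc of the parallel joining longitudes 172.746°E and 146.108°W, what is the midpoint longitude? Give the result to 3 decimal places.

Signed shortest Δλ from +172.746° to -146.108° is +41.146°.
Midpoint longitude = +172.746° + (+41.146°)/2 = +172.746° + 20.573° = +193.319°.
Normalise into (−180°, 180°]: -166.681°.
(The naïve average (+172.746 + -146.108)/2 = 13.319° is on the wrong side of the globe.)

166.681°W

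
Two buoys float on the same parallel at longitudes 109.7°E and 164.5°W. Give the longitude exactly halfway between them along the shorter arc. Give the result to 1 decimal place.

Signed shortest Δλ from +109.7° to -164.5° is +85.8°.
Midpoint longitude = +109.7° + (+85.8°)/2 = +109.7° + 42.9° = +152.6°.
(The naïve average (+109.7 + -164.5)/2 = -27.4° is on the wrong side of the globe.)

152.6°E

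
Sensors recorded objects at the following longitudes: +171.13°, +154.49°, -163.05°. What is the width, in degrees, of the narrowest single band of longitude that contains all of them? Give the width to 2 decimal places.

42.46°

Sort the longitudes: -163.05°, +154.49°, +171.13°.
Eastward gaps between consecutive values (wrapping around): 317.54°, 16.64°, 25.82°.
Largest gap = 317.54° ⇒ minimal covering band is its complement: 360° − 317.54° = 42.46°.
Band runs from +154.49° eastward to -163.05°, crossing the antimeridian.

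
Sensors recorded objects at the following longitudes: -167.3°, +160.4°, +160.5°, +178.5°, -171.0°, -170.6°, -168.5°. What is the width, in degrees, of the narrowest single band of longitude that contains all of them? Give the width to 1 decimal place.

Sort the longitudes: -171.0°, -170.6°, -168.5°, -167.3°, +160.4°, +160.5°, +178.5°.
Eastward gaps between consecutive values (wrapping around): 0.4°, 2.1°, 1.2°, 327.7°, 0.1°, 18.0°, 10.5°.
Largest gap = 327.7° ⇒ minimal covering band is its complement: 360° − 327.7° = 32.3°.
Band runs from +160.4° eastward to -167.3°, crossing the antimeridian.

32.3°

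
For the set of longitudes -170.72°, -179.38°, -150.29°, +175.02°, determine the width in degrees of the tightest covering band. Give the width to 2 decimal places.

Sort the longitudes: -179.38°, -170.72°, -150.29°, +175.02°.
Eastward gaps between consecutive values (wrapping around): 8.66°, 20.43°, 325.31°, 5.60°.
Largest gap = 325.31° ⇒ minimal covering band is its complement: 360° − 325.31° = 34.69°.
Band runs from +175.02° eastward to -150.29°, crossing the antimeridian.

34.69°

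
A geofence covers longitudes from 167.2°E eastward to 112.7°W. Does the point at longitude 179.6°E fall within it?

Band width going east from +167.2° to -112.7°: ((-112.7 − 167.2) mod 360) = 80.1°.
Offset of +179.6° east of the west edge: ((179.6 − 167.2) mod 360) = 12.4°.
12.4° ≤ 80.1° ⇒ inside.

Yes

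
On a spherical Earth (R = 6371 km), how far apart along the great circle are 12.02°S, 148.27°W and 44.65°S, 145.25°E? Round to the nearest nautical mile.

3897 nmi

Δλ = 145.25 − -148.27 = 293.52°; wrapped into (−180°, 180°]: -66.48°.
Δφ = -44.65 − -12.02 = -32.63°.
a = sin²(Δφ/2) + cos φ₁ · cos φ₂ · sin²(Δλ/2) = 0.287983.
c = 2·atan2(√a, √(1−a)) = 1.13290 rad → d = 6371·c ≈ 7217.72 km ≈ 3897.26 nmi.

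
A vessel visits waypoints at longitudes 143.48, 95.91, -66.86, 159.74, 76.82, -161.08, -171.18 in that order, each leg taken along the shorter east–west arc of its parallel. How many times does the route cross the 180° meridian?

Leg 1: +143.48° → +95.91°, shortest Δλ = -47.57° (west) — does not cross 180°.
Leg 2: +95.91° → -66.86°, shortest Δλ = -162.77° (west) — does not cross 180°.
Leg 3: -66.86° → +159.74°, shortest Δλ = -133.4° (west) — crosses 180°.
Leg 4: +159.74° → +76.82°, shortest Δλ = -82.92° (west) — does not cross 180°.
Leg 5: +76.82° → -161.08°, shortest Δλ = 122.1° (east) — crosses 180°.
Leg 6: -161.08° → -171.18°, shortest Δλ = -10.1° (west) — does not cross 180°.
Total crossings: 2.

2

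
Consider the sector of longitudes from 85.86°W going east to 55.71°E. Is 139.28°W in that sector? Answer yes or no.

No

Band width going east from -85.86° to +55.71°: ((55.71 − -85.86) mod 360) = 141.57°.
Offset of -139.28° east of the west edge: ((-139.28 − -85.86) mod 360) = 306.58°.
306.58° > 141.57° ⇒ outside.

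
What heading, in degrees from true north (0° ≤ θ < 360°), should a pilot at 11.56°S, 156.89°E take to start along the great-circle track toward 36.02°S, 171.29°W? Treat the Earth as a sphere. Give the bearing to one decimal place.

Δλ = -171.29 − 156.89 = -328.18°; wrapped into (−180°, 180°]: 31.82°.
θ = atan2( sin Δλ · cos φ₂ , cos φ₁ · sin φ₂ − sin φ₁ · cos φ₂ · cos Δλ )
  = atan2(0.42645, -0.43842) = 135.793° → normalised to [0°, 360°): 135.793°.

135.8°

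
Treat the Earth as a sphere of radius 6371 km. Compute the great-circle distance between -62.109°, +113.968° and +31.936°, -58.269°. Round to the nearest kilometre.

16614 km

Δλ = -58.269 − 113.968 = -172.237°.
Δφ = 31.936 − -62.109 = 94.045°.
a = sin²(Δφ/2) + cos φ₁ · cos φ₂ · sin²(Δλ/2) = 0.930437.
c = 2·atan2(√a, √(1−a)) = 2.60778 rad → d = 6371·c ≈ 16614.17 km.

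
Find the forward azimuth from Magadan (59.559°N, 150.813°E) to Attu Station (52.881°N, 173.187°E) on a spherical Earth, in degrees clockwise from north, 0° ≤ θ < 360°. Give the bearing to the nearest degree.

109°

Δλ = 173.187 − 150.813 = 22.374°.
θ = atan2( sin Δλ · cos φ₂ , cos φ₁ · sin φ₂ − sin φ₁ · cos φ₂ · cos Δλ )
  = atan2(0.22971, -0.07712) = 108.559° → normalised to [0°, 360°): 108.559°.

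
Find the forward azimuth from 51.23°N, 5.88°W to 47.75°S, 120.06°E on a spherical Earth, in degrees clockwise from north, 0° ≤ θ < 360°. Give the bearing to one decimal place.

106.0°

Δλ = 120.06 − -5.88 = 125.94°.
θ = atan2( sin Δλ · cos φ₂ , cos φ₁ · sin φ₂ − sin φ₁ · cos φ₂ · cos Δλ )
  = atan2(0.54437, -0.15584) = 105.975° → normalised to [0°, 360°): 105.975°.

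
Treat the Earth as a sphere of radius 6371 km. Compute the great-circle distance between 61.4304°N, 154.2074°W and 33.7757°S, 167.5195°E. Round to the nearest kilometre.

Δλ = 167.5195 − -154.2074 = 321.7269°; wrapped into (−180°, 180°]: -38.2731°.
Δφ = -33.7757 − 61.4304 = -95.2061°.
a = sin²(Δφ/2) + cos φ₁ · cos φ₂ · sin²(Δλ/2) = 0.588088.
c = 2·atan2(√a, √(1−a)) = 1.74790 rad → d = 6371·c ≈ 11135.85 km.

11136 km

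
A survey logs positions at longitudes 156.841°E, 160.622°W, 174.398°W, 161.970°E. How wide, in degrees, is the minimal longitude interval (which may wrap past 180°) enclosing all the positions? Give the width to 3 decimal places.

Sort the longitudes: -174.398°, -160.622°, +156.841°, +161.970°.
Eastward gaps between consecutive values (wrapping around): 13.776°, 317.463°, 5.129°, 23.632°.
Largest gap = 317.463° ⇒ minimal covering band is its complement: 360° − 317.463° = 42.537°.
Band runs from +156.841° eastward to -160.622°, crossing the antimeridian.

42.537°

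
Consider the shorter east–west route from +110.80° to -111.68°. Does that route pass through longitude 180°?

Yes

Naïve |-111.68 − 110.80| = 222.48° > 180°, so the shorter arc goes the other way round — across 180°.
Signed shortest Δλ = ((-111.68 − 110.80 + 180) mod 360) − 180 = 137.52°.
Going east by 137.52° from +110.80° passes through 180° before reaching -111.68°.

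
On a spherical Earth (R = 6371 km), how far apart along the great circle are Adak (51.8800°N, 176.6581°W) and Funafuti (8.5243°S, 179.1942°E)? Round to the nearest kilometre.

6728 km

Δλ = 179.1942 − -176.6581 = 355.8523°; wrapped into (−180°, 180°]: -4.1477°.
Δφ = -8.5243 − 51.8800 = -60.4043°.
a = sin²(Δφ/2) + cos φ₁ · cos φ₂ · sin²(Δλ/2) = 0.253861.
c = 2·atan2(√a, √(1−a)) = 1.05609 rad → d = 6371·c ≈ 6728.36 km.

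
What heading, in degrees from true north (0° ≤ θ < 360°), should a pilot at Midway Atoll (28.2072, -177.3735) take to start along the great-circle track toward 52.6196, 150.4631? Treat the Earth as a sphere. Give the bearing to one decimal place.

Δλ = 150.4631 − -177.3735 = 327.8366°; wrapped into (−180°, 180°]: -32.1634°.
θ = atan2( sin Δλ · cos φ₂ , cos φ₁ · sin φ₂ − sin φ₁ · cos φ₂ · cos Δλ )
  = atan2(-0.32318, 0.45734) = -35.247° → normalised to [0°, 360°): 324.753°.

324.8°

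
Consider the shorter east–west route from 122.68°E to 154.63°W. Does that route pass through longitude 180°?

Naïve |-154.63 − 122.68| = 277.31° > 180°, so the shorter arc goes the other way round — across 180°.
Signed shortest Δλ = ((-154.63 − 122.68 + 180) mod 360) − 180 = 82.69°.
Going east by 82.69° from +122.68° passes through 180° before reaching -154.63°.

Yes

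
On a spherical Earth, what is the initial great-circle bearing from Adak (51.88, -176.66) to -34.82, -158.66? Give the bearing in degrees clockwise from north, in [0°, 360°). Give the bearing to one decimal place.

165.3°

Δλ = -158.66 − -176.66 = 18.00°.
θ = atan2( sin Δλ · cos φ₂ , cos φ₁ · sin φ₂ − sin φ₁ · cos φ₂ · cos Δλ )
  = atan2(0.25369, -0.96673) = 165.296° → normalised to [0°, 360°): 165.296°.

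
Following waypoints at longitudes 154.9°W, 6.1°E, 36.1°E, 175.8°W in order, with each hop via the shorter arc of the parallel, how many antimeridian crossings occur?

1

Leg 1: -154.9° → +6.1°, shortest Δλ = 161.0° (east) — does not cross 180°.
Leg 2: +6.1° → +36.1°, shortest Δλ = 30.0° (east) — does not cross 180°.
Leg 3: +36.1° → -175.8°, shortest Δλ = 148.1° (east) — crosses 180°.
Total crossings: 1.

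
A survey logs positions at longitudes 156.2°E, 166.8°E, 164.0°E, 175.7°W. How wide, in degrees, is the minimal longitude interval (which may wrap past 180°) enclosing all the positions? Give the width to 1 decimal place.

28.1°

Sort the longitudes: -175.7°, +156.2°, +164.0°, +166.8°.
Eastward gaps between consecutive values (wrapping around): 331.9°, 7.8°, 2.8°, 17.5°.
Largest gap = 331.9° ⇒ minimal covering band is its complement: 360° − 331.9° = 28.1°.
Band runs from +156.2° eastward to -175.7°, crossing the antimeridian.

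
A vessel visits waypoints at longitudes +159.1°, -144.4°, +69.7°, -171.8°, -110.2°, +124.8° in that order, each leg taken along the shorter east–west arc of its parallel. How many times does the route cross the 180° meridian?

Leg 1: +159.1° → -144.4°, shortest Δλ = 56.5° (east) — crosses 180°.
Leg 2: -144.4° → +69.7°, shortest Δλ = -145.9° (west) — crosses 180°.
Leg 3: +69.7° → -171.8°, shortest Δλ = 118.5° (east) — crosses 180°.
Leg 4: -171.8° → -110.2°, shortest Δλ = 61.6° (east) — does not cross 180°.
Leg 5: -110.2° → +124.8°, shortest Δλ = -125.0° (west) — crosses 180°.
Total crossings: 4.

4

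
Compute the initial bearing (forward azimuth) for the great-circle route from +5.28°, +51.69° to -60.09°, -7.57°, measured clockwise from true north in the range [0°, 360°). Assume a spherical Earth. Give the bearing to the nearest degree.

206°

Δλ = -7.57 − 51.69 = -59.26°.
θ = atan2( sin Δλ · cos φ₂ , cos φ₁ · sin φ₂ − sin φ₁ · cos φ₂ · cos Δλ )
  = atan2(-0.42858, -0.88659) = -154.201° → normalised to [0°, 360°): 205.799°.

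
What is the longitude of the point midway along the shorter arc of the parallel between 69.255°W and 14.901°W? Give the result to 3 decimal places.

Signed shortest Δλ from -69.255° to -14.901° is +54.354°.
Midpoint longitude = -69.255° + (+54.354°)/2 = -69.255° + 27.177° = -42.078°.

42.078°W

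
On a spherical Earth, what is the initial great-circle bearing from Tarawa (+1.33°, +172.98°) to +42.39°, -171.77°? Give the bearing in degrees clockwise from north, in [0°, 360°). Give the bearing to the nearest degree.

16°

Δλ = -171.77 − 172.98 = -344.75°; wrapped into (−180°, 180°]: 15.25°.
θ = atan2( sin Δλ · cos φ₂ , cos φ₁ · sin φ₂ − sin φ₁ · cos φ₂ · cos Δλ )
  = atan2(0.19427, 0.65745) = 16.462° → normalised to [0°, 360°): 16.462°.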